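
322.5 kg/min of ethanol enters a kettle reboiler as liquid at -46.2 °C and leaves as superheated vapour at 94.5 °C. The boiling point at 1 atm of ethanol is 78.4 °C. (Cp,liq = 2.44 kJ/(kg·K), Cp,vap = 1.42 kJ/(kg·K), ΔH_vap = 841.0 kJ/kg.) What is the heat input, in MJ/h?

liquid -46.2→78.4 °C: 304.02 kJ/kg
vaporisation at 78.4 °C: 841 kJ/kg
vapour 78.4→94.5 °C: 22.862 kJ/kg
Δh = 304.02 + 841 + 22.862 = 1167.9 kJ/kg
Q = ṁ·Δh = 322.5 kg/min × 1167.9 kJ/kg = 376640 kJ/min
|Q| = 6277.4 kW = 22599 MJ/h

Q = 22600 MJ/h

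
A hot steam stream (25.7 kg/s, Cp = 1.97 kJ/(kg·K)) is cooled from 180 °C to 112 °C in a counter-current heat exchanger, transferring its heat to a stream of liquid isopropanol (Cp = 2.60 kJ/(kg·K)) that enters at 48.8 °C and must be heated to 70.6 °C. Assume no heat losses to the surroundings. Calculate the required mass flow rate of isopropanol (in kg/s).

Heat released by hot stream: Q = 25.7 × 1.97 × (180 − 112) = 3442.8 kJ/s
Energy balance on cold side (adiabatic exchanger): Q = ṁ_c·Cp_c·(T_c,out − T_c,in)
ṁ_c = 3442.8 / [2.60 × (70.6 − 48.8)] = 60.741 kg/s

ṁ_c = 60.7 kg/s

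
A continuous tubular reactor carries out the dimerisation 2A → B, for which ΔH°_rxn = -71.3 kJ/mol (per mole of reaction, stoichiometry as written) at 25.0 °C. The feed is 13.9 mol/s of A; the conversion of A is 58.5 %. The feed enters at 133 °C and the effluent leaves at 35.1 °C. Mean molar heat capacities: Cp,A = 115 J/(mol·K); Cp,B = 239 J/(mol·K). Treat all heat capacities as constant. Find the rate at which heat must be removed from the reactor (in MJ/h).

Q_out = 1610 MJ/h

Extent of reaction ξ = 0.585 × 13.9 / 2 = 4.0657 mol/s
Reaction term: ξ·ΔH°_rxn = 4.0657 × -71.3 = -289.89 kJ/s
Sensible, feed 133→25 °C: -172.64 kJ/s
Outlet flows (mol/s): A 5.7685, B 4.0657
Sensible, products 25→35.1 °C: 16.514 kJ/s
Q = ΔH = -446.01 kJ/s = -446.01 kW
Heat removed = 1605.6 MJ/h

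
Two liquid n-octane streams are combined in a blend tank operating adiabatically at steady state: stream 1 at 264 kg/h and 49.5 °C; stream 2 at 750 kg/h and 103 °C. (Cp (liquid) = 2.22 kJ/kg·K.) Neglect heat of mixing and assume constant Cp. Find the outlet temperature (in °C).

T_out = 89.1 °C

No heat crosses the boundary, so H_out = H_in.
Σ ṁᵢCp,ᵢTᵢ = 264×2.22×49.5 + 750×2.22×103 = 200510
Σ ṁᵢCp,ᵢ = 264×2.22 + 750×2.22 = 2251.1
T_out = 200510 / 2251.1 = 89.071 °C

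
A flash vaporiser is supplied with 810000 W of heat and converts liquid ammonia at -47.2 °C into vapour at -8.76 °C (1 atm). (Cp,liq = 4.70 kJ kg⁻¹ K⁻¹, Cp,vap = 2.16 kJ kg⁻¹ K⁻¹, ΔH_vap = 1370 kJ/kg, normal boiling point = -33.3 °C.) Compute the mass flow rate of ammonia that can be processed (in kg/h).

Δh = 4.70×(-33.3−-47.2) + 1370 + 2.16×(-8.76−-33.3) = 1488.3 kJ/kg
Q = 810000 W = 810 kJ/s = 2.916e+06 kJ/h
ṁ = Q/Δh = 2.916e+06 / 1488.3 = 1959.2 kg/h

ṁ = 1960 kg/h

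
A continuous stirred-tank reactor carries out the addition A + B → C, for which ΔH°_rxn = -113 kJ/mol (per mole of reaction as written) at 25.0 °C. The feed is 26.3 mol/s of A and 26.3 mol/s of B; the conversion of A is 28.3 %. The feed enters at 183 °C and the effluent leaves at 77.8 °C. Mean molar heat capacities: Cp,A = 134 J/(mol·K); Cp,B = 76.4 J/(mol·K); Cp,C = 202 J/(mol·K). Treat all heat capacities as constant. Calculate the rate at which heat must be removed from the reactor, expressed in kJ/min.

Q_out = 85600 kJ/min

Extent of reaction ξ = 0.283 × 26.3 = 7.4429 mol/s
Reaction term: ξ·ΔH°_rxn = 7.4429 × -113 = -841.05 kJ/s
Sensible, feed 183→25 °C: -874.3 kJ/s
Outlet flows (mol/s): A 18.857, B 18.857, C 7.4429
Sensible, products 25→77.8 °C: 288.87 kJ/s
Q = ΔH = -1426.5 kJ/s = -1426.5 kW
Heat removed = 85589 kJ/min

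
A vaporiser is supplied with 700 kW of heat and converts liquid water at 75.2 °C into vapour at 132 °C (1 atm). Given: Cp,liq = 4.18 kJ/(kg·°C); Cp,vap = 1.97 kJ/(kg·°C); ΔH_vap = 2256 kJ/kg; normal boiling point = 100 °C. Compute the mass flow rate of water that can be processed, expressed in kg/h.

Δh = 4.18×(100−75.2) + 2256 + 1.97×(132−100) = 2422.7 kJ/kg
Q = 700 kW = 700 kJ/s = 2.52e+06 kJ/h
ṁ = Q/Δh = 2.52e+06 / 2422.7 = 1040.2 kg/h

ṁ = 1040 kg/h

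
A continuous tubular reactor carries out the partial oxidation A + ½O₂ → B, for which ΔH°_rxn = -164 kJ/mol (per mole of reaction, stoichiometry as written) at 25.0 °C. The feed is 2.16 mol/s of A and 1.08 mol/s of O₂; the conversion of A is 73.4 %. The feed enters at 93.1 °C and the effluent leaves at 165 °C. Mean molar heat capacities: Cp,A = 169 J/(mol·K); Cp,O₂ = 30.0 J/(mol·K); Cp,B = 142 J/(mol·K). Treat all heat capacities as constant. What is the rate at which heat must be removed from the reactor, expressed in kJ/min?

Extent of reaction ξ = 0.734 × 2.16 = 1.5854 mol/s
Reaction term: ξ·ΔH°_rxn = 1.5854 × -164 = -260.01 kJ/s
Sensible, feed 93.1→25 °C: -27.066 kJ/s
Outlet flows (mol/s): A 0.57456, O₂ 0.28728, B 1.5854
Sensible, products 25→165 °C: 46.319 kJ/s
Q = ΔH = -240.76 kJ/s = -240.76 kW
Heat removed = 14446 kJ/min

Q_out = 14400 kJ/min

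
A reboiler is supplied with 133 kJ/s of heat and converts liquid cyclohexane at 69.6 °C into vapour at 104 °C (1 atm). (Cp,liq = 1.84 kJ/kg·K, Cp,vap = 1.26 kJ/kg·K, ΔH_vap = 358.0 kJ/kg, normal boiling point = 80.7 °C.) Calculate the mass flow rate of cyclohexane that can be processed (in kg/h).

Δh = 1.84×(80.7−69.6) + 358.0 + 1.26×(104−80.7) = 407.78 kJ/kg
Q = 133 kJ/s = 133 kJ/s = 478800 kJ/h
ṁ = Q/Δh = 478800 / 407.78 = 1174.2 kg/h

ṁ = 1170 kg/h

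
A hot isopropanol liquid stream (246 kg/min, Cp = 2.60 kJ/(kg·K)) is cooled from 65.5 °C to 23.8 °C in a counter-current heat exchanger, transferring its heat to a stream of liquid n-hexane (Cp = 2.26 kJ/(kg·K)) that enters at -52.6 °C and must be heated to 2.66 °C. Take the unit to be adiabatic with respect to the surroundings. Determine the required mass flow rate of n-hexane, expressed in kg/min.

Heat released by hot stream: Q = 246 × 2.60 × (65.5 − 23.8) = 26671 kJ/min
Energy balance on cold side (adiabatic exchanger): Q = ṁ_c·Cp_c·(T_c,out − T_c,in)
ṁ_c = 26671 / [2.26 × (2.66 − -52.6)] = 213.56 kg/min

ṁ_c = 214 kg/min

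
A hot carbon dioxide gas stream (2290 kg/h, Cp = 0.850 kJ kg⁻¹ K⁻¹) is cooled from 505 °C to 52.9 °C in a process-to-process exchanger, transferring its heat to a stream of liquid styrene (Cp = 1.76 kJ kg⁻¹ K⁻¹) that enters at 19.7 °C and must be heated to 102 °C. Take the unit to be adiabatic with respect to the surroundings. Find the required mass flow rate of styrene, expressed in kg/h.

Heat released by hot stream: Q = 2290 × 0.850 × (505 − 52.9) = 880010 kJ/h
Energy balance on cold side (adiabatic exchanger): Q = ṁ_c·Cp_c·(T_c,out − T_c,in)
ṁ_c = 880010 / [1.76 × (102 − 19.7)] = 6075.4 kg/h

ṁ_c = 6080 kg/h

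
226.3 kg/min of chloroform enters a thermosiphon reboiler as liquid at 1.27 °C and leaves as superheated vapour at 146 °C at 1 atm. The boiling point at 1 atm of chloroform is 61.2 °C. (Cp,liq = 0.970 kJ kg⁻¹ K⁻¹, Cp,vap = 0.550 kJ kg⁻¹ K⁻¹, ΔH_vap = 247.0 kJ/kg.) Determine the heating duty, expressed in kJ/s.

liquid 1.27→61.2 °C: 58.132 kJ/kg
vaporisation at 61.2 °C: 247 kJ/kg
vapour 61.2→146 °C: 46.64 kJ/kg
Δh = 58.132 + 247 + 46.64 = 351.77 kJ/kg
Q = ṁ·Δh = 226.3 kg/min × 351.77 kJ/kg = 79606 kJ/min
|Q| = 1326.8 kW

Q = 1330 kJ/s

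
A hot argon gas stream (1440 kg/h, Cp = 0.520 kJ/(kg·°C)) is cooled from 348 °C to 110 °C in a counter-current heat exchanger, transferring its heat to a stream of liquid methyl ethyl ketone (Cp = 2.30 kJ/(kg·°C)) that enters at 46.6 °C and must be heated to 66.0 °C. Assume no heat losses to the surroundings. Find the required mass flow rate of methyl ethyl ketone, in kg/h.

ṁ_c = 3990 kg/h

Heat released by hot stream: Q = 1440 × 0.520 × (348 − 110) = 178210 kJ/h
Energy balance on cold side (adiabatic exchanger): Q = ṁ_c·Cp_c·(T_c,out − T_c,in)
ṁ_c = 178210 / [2.30 × (66.0 − 46.6)] = 3994 kg/h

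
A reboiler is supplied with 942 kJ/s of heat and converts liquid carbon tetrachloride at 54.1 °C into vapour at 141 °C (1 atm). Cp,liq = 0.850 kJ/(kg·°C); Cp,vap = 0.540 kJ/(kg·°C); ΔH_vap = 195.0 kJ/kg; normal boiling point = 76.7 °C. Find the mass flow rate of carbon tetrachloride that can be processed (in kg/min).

Δh = 0.850×(76.7−54.1) + 195.0 + 0.540×(141−76.7) = 248.93 kJ/kg
Q = 942 kJ/s = 942 kJ/s = 56520 kJ/min
ṁ = Q/Δh = 56520 / 248.93 = 227.05 kg/min

ṁ = 227 kg/min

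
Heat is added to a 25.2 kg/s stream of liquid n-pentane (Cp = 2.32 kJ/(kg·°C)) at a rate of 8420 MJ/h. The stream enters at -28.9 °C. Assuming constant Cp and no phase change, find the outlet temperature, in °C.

T_out = 11.1 °C

Q = 8420 MJ/h = 2338.9 kJ/s
ΔT = Q/(ṁ·Cp) = 2338.9/(25.2×2.32) = 40.006 K
T_out = -28.9 + 40.006 = 11.106 °C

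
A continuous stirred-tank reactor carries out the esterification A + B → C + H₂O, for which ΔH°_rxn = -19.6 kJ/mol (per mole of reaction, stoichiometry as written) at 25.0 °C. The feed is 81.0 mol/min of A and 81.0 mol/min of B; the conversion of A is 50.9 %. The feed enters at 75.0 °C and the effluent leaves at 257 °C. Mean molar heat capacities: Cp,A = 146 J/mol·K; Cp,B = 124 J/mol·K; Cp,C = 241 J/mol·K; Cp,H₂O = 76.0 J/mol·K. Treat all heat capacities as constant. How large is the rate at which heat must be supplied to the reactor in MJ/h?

Extent of reaction ξ = 0.509 × 81.0 = 41.229 mol/min
Reaction term: ξ·ΔH°_rxn = 41.229 × -19.6 = -808.09 kJ/min
Sensible, feed 75.0→25 °C: -1093.5 kJ/min
Outlet flows (mol/min): A 39.771, B 39.771, C 41.229, H₂O 41.229
Sensible, products 25→257 °C: 5523.4 kJ/min
Q = ΔH = 3621.8 kJ/min = 60.364 kW
Heat supplied = 217.31 MJ/h

Q_in = 217 MJ/h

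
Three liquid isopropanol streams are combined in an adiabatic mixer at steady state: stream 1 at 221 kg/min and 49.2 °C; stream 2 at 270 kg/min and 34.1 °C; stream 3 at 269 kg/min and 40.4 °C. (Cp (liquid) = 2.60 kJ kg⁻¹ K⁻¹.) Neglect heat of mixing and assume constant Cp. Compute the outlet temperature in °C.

Adiabatic, steady state ⇒ Σ ṁᵢCp,ᵢ(T_out − Tᵢ) = 0
T_out = Σ ṁᵢCp,ᵢTᵢ / Σ ṁᵢCp,ᵢ
      = 80464 / 1976 = 40.721 °C

T_out = 40.7 °C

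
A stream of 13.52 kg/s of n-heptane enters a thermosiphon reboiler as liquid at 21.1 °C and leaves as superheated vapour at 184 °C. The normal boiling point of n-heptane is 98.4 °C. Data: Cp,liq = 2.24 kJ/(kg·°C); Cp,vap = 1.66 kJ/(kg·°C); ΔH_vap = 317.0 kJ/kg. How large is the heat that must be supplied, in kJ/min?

Q = 513000 kJ/min

liquid 21.1→98.4 °C: 173.15 kJ/kg
vaporisation at 98.4 °C: 317 kJ/kg
vapour 98.4→184 °C: 142.1 kJ/kg
Δh = 173.15 + 317 + 142.1 = 632.25 kJ/kg
Q = ṁ·Δh = 13.52 kg/s × 632.25 kJ/kg = 8548 kJ/s
|Q| = 8548 kW = 512880 kJ/min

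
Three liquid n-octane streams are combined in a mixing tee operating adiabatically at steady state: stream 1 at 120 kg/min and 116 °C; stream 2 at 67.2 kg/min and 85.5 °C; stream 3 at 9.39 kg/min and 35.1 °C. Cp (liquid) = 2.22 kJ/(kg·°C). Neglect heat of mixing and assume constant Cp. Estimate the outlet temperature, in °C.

T_out = 102 °C

No heat crosses the boundary, so H_out = H_in.
T_out = Σ ṁᵢCp,ᵢTᵢ / Σ ṁᵢCp,ᵢ
      = 44389 / 436.43 = 101.71 °C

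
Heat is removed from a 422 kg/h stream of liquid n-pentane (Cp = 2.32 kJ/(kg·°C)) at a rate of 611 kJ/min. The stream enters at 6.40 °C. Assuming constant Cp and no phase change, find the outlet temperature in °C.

T_out = -31.0 °C

Q = 611 kJ/min = 36660 kJ/h
ΔT = Q/(ṁ·Cp) = 36660/(422×2.32) = 37.445 K
T_out = 6.40 − 37.445 = -31.045 °C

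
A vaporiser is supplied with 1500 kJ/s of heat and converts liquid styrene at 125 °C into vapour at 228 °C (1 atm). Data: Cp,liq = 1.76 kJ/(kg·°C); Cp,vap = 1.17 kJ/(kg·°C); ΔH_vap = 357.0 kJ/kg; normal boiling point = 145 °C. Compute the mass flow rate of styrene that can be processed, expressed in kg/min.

ṁ = 184 kg/min

Δh = 1.76×(145−125) + 357.0 + 1.17×(228−145) = 489.31 kJ/kg
Q = 1500 kJ/s = 1500 kJ/s = 90000 kJ/min
ṁ = Q/Δh = 90000 / 489.31 = 183.93 kg/min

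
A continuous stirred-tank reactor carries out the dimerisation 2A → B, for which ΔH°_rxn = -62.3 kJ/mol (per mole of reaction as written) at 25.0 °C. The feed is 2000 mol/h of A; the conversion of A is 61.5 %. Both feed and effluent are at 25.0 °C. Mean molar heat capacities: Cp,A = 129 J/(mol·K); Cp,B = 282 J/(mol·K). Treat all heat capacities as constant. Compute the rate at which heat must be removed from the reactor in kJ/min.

Extent of reaction ξ = 0.615 × 2000 / 2 = 615 mol/h
Reaction term: ξ·ΔH°_rxn = 615 × -62.3 = -38314 kJ/h
Q = ΔH = -38314 kJ/h = -10.643 kW
Heat removed = 638.57 kJ/min

Q_out = 639 kJ/min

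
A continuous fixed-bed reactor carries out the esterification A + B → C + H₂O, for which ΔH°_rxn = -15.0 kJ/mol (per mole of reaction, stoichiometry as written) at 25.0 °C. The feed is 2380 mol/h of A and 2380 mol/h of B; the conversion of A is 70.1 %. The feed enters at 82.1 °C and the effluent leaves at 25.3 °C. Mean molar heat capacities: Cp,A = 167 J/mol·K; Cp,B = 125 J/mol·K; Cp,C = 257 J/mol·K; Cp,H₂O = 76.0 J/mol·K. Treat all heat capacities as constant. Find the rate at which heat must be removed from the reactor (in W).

Q_out = 17900 W

Extent of reaction ξ = 0.701 × 2380 = 1668.4 mol/h
Reaction term: ξ·ΔH°_rxn = 1668.4 × -15.0 = -25026 kJ/h
Sensible, feed 82.1→25 °C: -39682 kJ/h
Outlet flows (mol/h): A 711.62, B 711.62, C 1668.4, H₂O 1668.4
Sensible, products 25→25.3 °C: 229.01 kJ/h
Q = ΔH = -64479 kJ/h = -17.911 kW
Heat removed = 17911 W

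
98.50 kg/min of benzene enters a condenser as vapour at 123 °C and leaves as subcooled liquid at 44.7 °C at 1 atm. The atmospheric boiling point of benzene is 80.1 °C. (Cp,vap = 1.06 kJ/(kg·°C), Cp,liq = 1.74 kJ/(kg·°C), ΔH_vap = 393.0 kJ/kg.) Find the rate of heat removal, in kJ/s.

vapour 123→80.1 °C: -45.474 kJ/kg
condensation at 80.1 °C: -393 kJ/kg
liquid 80.1→44.7 °C: -61.596 kJ/kg
Δh = -45.474 + -393 + -61.596 = -500.07 kJ/kg
Q = ṁ·Δh = 98.50 kg/min × -500.07 kJ/kg = -49257 kJ/min
|Q| = 820.95 kW

Q_c = 821 kJ/s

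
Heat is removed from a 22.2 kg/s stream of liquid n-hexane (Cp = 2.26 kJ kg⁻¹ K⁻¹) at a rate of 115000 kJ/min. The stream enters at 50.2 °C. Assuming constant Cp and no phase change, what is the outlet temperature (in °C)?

T_out = 12.0 °C

Q = 115000 kJ/min = 1916.7 kJ/s
ΔT = Q/(ṁ·Cp) = 1916.7/(22.2×2.26) = 38.202 K
T_out = 50.2 − 38.202 = 11.998 °C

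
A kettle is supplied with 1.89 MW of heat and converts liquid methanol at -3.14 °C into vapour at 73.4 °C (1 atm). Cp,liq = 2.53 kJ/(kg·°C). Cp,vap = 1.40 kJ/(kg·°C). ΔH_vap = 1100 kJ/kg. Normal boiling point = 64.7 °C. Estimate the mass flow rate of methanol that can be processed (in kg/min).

Δh = 2.53×(64.7−-3.14) + 1100 + 1.40×(73.4−64.7) = 1283.8 kJ/kg
Q = 1.89 MW = 1890 kJ/s = 113400 kJ/min
ṁ = Q/Δh = 113400 / 1283.8 = 88.33 kg/min

ṁ = 88.3 kg/min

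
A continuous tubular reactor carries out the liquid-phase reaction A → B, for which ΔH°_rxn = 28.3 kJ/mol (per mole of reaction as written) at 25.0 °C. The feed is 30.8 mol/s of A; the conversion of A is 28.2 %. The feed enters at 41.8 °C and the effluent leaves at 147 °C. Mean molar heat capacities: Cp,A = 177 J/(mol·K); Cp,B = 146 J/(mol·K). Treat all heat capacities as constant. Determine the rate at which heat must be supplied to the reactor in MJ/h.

Extent of reaction ξ = 0.282 × 30.8 = 8.6856 mol/s
Reaction term: ξ·ΔH°_rxn = 8.6856 × 28.3 = 245.8 kJ/s
Sensible, feed 41.8→25 °C: -91.587 kJ/s
Outlet flows (mol/s): A 22.114, B 8.6856
Sensible, products 25→147 °C: 632.25 kJ/s
Q = ΔH = 786.46 kJ/s = 786.46 kW
Heat supplied = 2831.3 MJ/h

Q_in = 2830 MJ/h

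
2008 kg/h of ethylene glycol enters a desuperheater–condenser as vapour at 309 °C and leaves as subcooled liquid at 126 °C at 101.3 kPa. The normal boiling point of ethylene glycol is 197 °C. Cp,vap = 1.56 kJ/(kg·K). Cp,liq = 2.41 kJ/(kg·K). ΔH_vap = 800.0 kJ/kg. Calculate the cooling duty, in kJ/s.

vapour 309→197 °C: -174.72 kJ/kg
condensation at 197 °C: -800 kJ/kg
liquid 197→126 °C: -171.11 kJ/kg
Δh = -174.72 + -800 + -171.11 = -1145.8 kJ/kg
Q = ṁ·Δh = 2008 kg/h × -1145.8 kJ/kg = -2.3008e+06 kJ/h
|Q| = 639.12 kW

Q_c = 639 kJ/s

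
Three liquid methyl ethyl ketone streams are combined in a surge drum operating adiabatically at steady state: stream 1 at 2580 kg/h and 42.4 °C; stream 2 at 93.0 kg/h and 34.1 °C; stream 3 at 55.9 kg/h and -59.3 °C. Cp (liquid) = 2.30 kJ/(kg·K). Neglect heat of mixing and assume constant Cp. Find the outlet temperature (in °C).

T_out = 40.0 °C

Energy balance with Q = 0: Σ ṁᵢCp,ᵢ(T_out − Tᵢ) = 0
Σ ṁᵢCp,ᵢTᵢ = 2580×2.30×42.4 + 93.0×2.30×34.1 + 55.9×2.30×-59.3 = 251270
Σ ṁᵢCp,ᵢ = 2580×2.30 + 93.0×2.30 + 55.9×2.30 = 6276.5
T_out = 251270 / 6276.5 = 40.034 °C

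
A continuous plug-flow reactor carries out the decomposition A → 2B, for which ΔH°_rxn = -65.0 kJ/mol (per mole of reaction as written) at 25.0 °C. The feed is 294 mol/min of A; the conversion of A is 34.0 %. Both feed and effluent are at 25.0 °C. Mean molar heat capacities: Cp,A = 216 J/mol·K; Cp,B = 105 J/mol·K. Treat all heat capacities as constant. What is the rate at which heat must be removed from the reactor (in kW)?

Extent of reaction ξ = 0.340 × 294 = 99.96 mol/min
Reaction term: ξ·ΔH°_rxn = 99.96 × -65.0 = -6497.4 kJ/min
Q = ΔH = -6497.4 kJ/min = -108.29 kW
Heat removed = 108.29 kW

Q_out = 108 kW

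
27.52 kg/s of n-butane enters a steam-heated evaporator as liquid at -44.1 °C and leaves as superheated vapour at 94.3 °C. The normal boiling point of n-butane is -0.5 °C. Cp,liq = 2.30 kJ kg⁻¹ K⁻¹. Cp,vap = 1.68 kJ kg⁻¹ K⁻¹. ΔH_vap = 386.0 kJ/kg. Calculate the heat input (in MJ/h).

liquid -44.1→-0.5 °C: 100.28 kJ/kg
vaporisation at -0.5 °C: 386 kJ/kg
vapour -0.5→94.3 °C: 159.26 kJ/kg
Δh = 100.28 + 386 + 159.26 = 645.54 kJ/kg
Q = ṁ·Δh = 27.52 kg/s × 645.54 kJ/kg = 17765 kJ/s
|Q| = 17765 kW = 63955 MJ/h

Q = 64000 MJ/h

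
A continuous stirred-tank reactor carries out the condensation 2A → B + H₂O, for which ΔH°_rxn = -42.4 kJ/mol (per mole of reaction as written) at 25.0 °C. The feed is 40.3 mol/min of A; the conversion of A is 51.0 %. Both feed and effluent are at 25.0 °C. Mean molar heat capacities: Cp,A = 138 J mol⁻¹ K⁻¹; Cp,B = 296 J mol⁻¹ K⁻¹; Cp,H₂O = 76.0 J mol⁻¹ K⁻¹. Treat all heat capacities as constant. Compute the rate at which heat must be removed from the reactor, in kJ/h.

Q_out = 26100 kJ/h

Extent of reaction ξ = 0.510 × 40.3 / 2 = 10.276 mol/min
Reaction term: ξ·ΔH°_rxn = 10.276 × -42.4 = -435.72 kJ/min
Q = ΔH = -435.72 kJ/min = -7.2621 kW
Heat removed = 26143 kJ/h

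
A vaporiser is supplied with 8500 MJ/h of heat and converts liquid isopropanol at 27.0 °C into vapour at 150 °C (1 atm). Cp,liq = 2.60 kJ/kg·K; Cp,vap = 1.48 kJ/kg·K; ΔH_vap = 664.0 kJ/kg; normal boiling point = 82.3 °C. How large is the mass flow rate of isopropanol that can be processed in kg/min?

ṁ = 156 kg/min

Δh = 2.60×(82.3−27.0) + 664.0 + 1.48×(150−82.3) = 907.98 kJ/kg
Q = 8500 MJ/h = 2361.1 kJ/s = 141670 kJ/min
ṁ = Q/Δh = 141670 / 907.98 = 156.02 kg/min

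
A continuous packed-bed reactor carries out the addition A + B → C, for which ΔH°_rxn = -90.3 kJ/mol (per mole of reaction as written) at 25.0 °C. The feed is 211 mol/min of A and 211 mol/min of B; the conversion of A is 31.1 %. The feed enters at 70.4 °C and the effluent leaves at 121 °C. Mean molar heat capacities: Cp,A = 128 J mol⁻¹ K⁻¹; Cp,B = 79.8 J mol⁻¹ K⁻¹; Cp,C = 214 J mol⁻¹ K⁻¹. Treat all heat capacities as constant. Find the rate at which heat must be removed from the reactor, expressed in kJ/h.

Extent of reaction ξ = 0.311 × 211 = 65.621 mol/min
Reaction term: ξ·ΔH°_rxn = 65.621 × -90.3 = -5925.6 kJ/min
Sensible, feed 70.4→25 °C: -1990.6 kJ/min
Outlet flows (mol/min): A 145.38, B 145.38, C 65.621
Sensible, products 25→121 °C: 4248.3 kJ/min
Q = ΔH = -3667.9 kJ/min = -61.132 kW
Heat removed = 220080 kJ/h

Q_out = 220000 kJ/h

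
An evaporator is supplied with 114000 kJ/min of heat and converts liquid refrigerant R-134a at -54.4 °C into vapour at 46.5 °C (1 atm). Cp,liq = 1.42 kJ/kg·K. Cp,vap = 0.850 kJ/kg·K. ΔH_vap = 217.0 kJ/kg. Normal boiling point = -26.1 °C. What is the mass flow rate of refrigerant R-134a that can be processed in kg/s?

Δh = 1.42×(-26.1−-54.4) + 217.0 + 0.850×(46.5−-26.1) = 318.9 kJ/kg
Q = 114000 kJ/min = 1900 kJ/s = 1900 kJ/s
ṁ = Q/Δh = 1900 / 318.9 = 5.9581 kg/s

ṁ = 5.96 kg/s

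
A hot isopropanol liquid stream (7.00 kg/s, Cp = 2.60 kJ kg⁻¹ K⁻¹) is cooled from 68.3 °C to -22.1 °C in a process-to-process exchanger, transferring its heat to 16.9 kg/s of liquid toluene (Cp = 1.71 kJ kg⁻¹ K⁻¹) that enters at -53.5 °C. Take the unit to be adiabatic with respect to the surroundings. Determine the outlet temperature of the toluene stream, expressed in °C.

Heat released by hot stream: Q = 7.00 × 2.60 × (68.3 − -22.1) = 1645.3 kJ/s
Energy balance on cold side (adiabatic exchanger): Q = ṁ_c·Cp_c·(T_c,out − T_c,in)
T_c,out = -53.5 + 1645.3/(16.9 × 1.71) = 3.4321 °C

T_c,out = 3.43 °C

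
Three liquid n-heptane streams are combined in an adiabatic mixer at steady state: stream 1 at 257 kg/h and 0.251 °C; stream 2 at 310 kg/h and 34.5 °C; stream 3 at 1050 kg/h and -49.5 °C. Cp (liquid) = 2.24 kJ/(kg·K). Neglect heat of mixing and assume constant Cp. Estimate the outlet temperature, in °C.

T_out = -25.5 °C

No heat crosses the boundary, so H_out = H_in.
T_out = Σ ṁᵢCp,ᵢTᵢ / Σ ṁᵢCp,ᵢ
      = -92323 / 3622.1 = -25.489 °C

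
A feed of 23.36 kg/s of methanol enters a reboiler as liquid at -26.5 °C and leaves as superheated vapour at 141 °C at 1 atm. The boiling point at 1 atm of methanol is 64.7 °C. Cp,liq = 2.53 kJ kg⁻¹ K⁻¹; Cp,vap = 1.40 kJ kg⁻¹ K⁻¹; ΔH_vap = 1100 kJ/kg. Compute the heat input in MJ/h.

Q = 121000 MJ/h

liquid -26.5→64.7 °C: 230.74 kJ/kg
vaporisation at 64.7 °C: 1100 kJ/kg
vapour 64.7→141 °C: 106.82 kJ/kg
Δh = 230.74 + 1100 + 106.82 = 1437.6 kJ/kg
Q = ṁ·Δh = 23.36 kg/s × 1437.6 kJ/kg = 33581 kJ/s
|Q| = 33581 kW = 120890 MJ/h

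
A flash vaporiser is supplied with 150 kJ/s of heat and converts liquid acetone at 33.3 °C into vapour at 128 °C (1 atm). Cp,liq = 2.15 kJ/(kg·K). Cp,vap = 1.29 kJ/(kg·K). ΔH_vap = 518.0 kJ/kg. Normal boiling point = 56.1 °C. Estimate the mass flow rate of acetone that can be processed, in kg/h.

Δh = 2.15×(56.1−33.3) + 518.0 + 1.29×(128−56.1) = 659.77 kJ/kg
Q = 150 kJ/s = 150 kJ/s = 540000 kJ/h
ṁ = Q/Δh = 540000 / 659.77 = 818.47 kg/h

ṁ = 818 kg/h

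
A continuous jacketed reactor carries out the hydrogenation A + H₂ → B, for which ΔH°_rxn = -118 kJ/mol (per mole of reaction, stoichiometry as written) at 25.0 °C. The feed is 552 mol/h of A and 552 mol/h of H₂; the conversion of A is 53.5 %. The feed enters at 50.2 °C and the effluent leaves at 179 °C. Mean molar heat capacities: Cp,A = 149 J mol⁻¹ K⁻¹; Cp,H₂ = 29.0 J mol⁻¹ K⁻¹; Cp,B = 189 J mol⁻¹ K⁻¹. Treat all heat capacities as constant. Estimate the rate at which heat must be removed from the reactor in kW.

Q_out = 6.03 kW

Extent of reaction ξ = 0.535 × 552 = 295.32 mol/h
Reaction term: ξ·ΔH°_rxn = 295.32 × -118 = -34848 kJ/h
Sensible, feed 50.2→25 °C: -2476.1 kJ/h
Outlet flows (mol/h): A 256.68, H₂ 256.68, B 295.32
Sensible, products 25→179 °C: 15632 kJ/h
Q = ΔH = -21692 kJ/h = -6.0256 kW
Heat removed = 6.0256 kW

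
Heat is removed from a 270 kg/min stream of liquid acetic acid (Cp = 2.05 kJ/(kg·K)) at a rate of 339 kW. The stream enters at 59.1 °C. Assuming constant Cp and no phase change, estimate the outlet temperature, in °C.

T_out = 22.4 °C

Q = 339 kW = 20340 kJ/min
ΔT = Q/(ṁ·Cp) = 20340/(270×2.05) = 36.748 K
T_out = 59.1 − 36.748 = 22.352 °C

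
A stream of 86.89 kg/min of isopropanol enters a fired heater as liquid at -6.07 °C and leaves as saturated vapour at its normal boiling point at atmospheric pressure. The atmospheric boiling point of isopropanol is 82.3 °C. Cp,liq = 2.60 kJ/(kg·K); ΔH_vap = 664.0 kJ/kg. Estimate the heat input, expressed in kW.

liquid -6.07→82.3 °C: 229.76 kJ/kg
vaporisation at 82.3 °C: 664 kJ/kg
Δh = 229.76 + 664 = 893.76 kJ/kg
Q = ṁ·Δh = 86.89 kg/min × 893.76 kJ/kg = 77659 kJ/min
|Q| = 1294.3 kW

Q = 1290 kW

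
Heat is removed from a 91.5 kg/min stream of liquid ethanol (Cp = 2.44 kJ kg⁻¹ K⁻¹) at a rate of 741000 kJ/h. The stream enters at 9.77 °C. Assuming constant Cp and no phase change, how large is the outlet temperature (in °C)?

Q = 741000 kJ/h = 12350 kJ/min
ΔT = Q/(ṁ·Cp) = 12350/(91.5×2.44) = 55.317 K
T_out = 9.77 − 55.317 = -45.547 °C

T_out = -45.5 °C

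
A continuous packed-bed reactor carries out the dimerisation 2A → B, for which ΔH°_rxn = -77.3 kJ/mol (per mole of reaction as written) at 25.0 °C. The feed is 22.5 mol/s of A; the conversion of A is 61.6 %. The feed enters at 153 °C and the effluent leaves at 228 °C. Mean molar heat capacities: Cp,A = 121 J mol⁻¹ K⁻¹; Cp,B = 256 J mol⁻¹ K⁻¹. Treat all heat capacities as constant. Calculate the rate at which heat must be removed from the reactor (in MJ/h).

Q_out = 1120 MJ/h

Extent of reaction ξ = 0.616 × 22.5 / 2 = 6.93 mol/s
Reaction term: ξ·ΔH°_rxn = 6.93 × -77.3 = -535.69 kJ/s
Sensible, feed 153→25 °C: -348.48 kJ/s
Outlet flows (mol/s): A 8.64, B 6.93
Sensible, products 25→228 °C: 572.36 kJ/s
Q = ΔH = -311.81 kJ/s = -311.81 kW
Heat removed = 1122.5 MJ/h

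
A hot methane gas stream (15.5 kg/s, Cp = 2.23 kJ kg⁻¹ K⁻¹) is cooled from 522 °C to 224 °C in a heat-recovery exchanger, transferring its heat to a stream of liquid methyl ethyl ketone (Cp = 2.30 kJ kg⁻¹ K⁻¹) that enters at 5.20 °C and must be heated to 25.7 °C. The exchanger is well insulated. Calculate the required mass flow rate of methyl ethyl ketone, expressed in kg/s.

ṁ_c = 218 kg/s

Heat released by hot stream: Q = 15.5 × 2.23 × (522 − 224) = 10300 kJ/s
Energy balance on cold side (adiabatic exchanger): Q = ṁ_c·Cp_c·(T_c,out − T_c,in)
ṁ_c = 10300 / [2.30 × (25.7 − 5.20)] = 218.46 kg/s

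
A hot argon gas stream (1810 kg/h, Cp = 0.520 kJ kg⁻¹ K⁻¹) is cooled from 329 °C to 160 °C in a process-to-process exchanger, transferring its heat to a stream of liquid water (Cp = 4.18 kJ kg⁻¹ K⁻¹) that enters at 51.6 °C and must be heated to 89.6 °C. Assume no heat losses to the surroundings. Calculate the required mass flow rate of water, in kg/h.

Heat released by hot stream: Q = 1810 × 0.520 × (329 − 160) = 159060 kJ/h
Energy balance on cold side (adiabatic exchanger): Q = ṁ_c·Cp_c·(T_c,out − T_c,in)
ṁ_c = 159060 / [4.18 × (89.6 − 51.6)] = 1001.4 kg/h

ṁ_c = 1000 kg/h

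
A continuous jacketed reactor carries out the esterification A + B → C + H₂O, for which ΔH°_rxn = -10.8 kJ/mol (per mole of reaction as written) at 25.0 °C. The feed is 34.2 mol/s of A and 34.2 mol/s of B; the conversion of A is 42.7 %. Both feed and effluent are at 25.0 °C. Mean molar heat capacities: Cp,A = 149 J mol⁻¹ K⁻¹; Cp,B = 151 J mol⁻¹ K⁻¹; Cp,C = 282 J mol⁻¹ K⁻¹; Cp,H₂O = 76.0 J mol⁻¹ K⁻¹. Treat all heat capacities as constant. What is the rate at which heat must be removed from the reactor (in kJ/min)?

Q_out = 9460 kJ/min

Extent of reaction ξ = 0.427 × 34.2 = 14.603 mol/s
Reaction term: ξ·ΔH°_rxn = 14.603 × -10.8 = -157.72 kJ/s
Q = ΔH = -157.72 kJ/s = -157.72 kW
Heat removed = 9463 kJ/min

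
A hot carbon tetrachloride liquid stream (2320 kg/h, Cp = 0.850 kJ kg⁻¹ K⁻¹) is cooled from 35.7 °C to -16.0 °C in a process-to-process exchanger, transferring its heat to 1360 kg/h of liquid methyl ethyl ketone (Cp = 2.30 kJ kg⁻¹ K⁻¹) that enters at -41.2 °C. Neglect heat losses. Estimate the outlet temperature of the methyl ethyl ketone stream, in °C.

T_c,out = -8.61 °C

Heat released by hot stream: Q = 2320 × 0.850 × (35.7 − -16.0) = 101950 kJ/h
Energy balance on cold side (adiabatic exchanger): Q = ṁ_c·Cp_c·(T_c,out − T_c,in)
T_c,out = -41.2 + 101950/(1360 × 2.30) = -8.6065 °C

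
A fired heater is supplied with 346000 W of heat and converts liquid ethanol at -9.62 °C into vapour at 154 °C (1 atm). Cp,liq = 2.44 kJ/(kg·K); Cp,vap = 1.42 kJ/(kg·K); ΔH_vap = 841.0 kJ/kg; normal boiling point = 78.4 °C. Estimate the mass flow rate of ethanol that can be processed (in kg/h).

Δh = 2.44×(78.4−-9.62) + 841.0 + 1.42×(154−78.4) = 1163.1 kJ/kg
Q = 346000 W = 346 kJ/s = 1.2456e+06 kJ/h
ṁ = Q/Δh = 1.2456e+06 / 1163.1 = 1070.9 kg/h

ṁ = 1070 kg/h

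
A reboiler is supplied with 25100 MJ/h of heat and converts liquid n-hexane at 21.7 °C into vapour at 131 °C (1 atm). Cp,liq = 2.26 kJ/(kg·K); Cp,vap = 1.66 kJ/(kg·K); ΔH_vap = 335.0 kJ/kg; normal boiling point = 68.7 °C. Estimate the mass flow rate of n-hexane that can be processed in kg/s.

Δh = 2.26×(68.7−21.7) + 335.0 + 1.66×(131−68.7) = 544.64 kJ/kg
Q = 25100 MJ/h = 6972.2 kJ/s = 6972.2 kJ/s
ṁ = Q/Δh = 6972.2 / 544.64 = 12.802 kg/s

ṁ = 12.8 kg/s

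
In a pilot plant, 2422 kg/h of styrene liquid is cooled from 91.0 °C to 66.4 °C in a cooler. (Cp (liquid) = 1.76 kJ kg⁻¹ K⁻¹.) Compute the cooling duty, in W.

Q = ṁ·Cp·ΔT = 2422 × 1.76 × (66.4 − 91.0) = -104860 kJ/h
Converting: 104860 / 3600 s = 29.129 kW
Cooling duty = 29129 W

Q_c = 29100 W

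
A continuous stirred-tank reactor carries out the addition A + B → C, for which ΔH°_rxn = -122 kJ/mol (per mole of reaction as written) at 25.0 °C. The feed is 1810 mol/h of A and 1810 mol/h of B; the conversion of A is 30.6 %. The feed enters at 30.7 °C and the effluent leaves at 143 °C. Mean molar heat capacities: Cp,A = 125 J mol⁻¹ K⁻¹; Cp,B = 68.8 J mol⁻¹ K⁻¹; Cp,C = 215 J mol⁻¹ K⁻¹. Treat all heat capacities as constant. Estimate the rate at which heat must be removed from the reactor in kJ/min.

Extent of reaction ξ = 0.306 × 1810 = 553.86 mol/h
Reaction term: ξ·ΔH°_rxn = 553.86 × -122 = -67571 kJ/h
Sensible, feed 30.7→25 °C: -1999.4 kJ/h
Outlet flows (mol/h): A 1256.1, B 1256.1, C 553.86
Sensible, products 25→143 °C: 42777 kJ/h
Q = ΔH = -26793 kJ/h = -7.4425 kW
Heat removed = 446.55 kJ/min

Q_out = 447 kJ/min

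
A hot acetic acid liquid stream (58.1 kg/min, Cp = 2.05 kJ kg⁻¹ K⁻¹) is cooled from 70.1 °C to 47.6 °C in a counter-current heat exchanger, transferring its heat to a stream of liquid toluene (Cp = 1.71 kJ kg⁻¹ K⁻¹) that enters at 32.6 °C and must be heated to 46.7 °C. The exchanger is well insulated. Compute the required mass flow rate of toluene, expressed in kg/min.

ṁ_c = 111 kg/min

Heat released by hot stream: Q = 58.1 × 2.05 × (70.1 − 47.6) = 2679.9 kJ/min
Energy balance on cold side (adiabatic exchanger): Q = ṁ_c·Cp_c·(T_c,out − T_c,in)
ṁ_c = 2679.9 / [1.71 × (46.7 − 32.6)] = 111.15 kg/min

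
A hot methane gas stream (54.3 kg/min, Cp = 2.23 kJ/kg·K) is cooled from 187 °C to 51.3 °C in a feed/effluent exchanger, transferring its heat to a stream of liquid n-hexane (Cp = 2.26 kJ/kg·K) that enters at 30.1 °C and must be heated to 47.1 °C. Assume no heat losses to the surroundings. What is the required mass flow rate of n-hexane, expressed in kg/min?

Heat released by hot stream: Q = 54.3 × 2.23 × (187 − 51.3) = 16432 kJ/min
Energy balance on cold side (adiabatic exchanger): Q = ṁ_c·Cp_c·(T_c,out − T_c,in)
ṁ_c = 16432 / [2.26 × (47.1 − 30.1)] = 427.69 kg/min

ṁ_c = 428 kg/min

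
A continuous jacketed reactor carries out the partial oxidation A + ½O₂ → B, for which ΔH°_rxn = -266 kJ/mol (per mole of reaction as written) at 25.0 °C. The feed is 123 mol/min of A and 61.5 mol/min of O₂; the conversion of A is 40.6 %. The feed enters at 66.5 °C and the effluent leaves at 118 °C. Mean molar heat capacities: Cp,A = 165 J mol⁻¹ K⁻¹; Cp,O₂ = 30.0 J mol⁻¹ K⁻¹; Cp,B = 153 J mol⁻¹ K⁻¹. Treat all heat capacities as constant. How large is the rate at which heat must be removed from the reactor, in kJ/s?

Extent of reaction ξ = 0.406 × 123 = 49.938 mol/min
Reaction term: ξ·ΔH°_rxn = 49.938 × -266 = -13284 kJ/min
Sensible, feed 66.5→25 °C: -918.81 kJ/min
Outlet flows (mol/min): A 73.062, O₂ 36.531, B 49.938
Sensible, products 25→118 °C: 1933.6 kJ/min
Q = ΔH = -12269 kJ/min = -204.48 kW
Heat removed = 204.48 kJ/s

Q_out = 204 kJ/s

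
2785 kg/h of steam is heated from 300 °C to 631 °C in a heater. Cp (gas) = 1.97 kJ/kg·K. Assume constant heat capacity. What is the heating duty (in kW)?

Q = 504 kW

Q = ṁ·Cp·ΔT = 2785 × 1.97 × (631 − 300) = 1.816e+06 kJ/h
Converting: 1.816e+06 / 3600 s = 504.45 kW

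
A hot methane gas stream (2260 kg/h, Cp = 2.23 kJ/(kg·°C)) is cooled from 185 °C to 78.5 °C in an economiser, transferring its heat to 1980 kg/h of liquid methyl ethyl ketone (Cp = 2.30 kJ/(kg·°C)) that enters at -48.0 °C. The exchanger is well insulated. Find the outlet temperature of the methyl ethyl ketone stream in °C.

Heat released by hot stream: Q = 2260 × 2.23 × (185 − 78.5) = 536740 kJ/h
Energy balance on cold side (adiabatic exchanger): Q = ṁ_c·Cp_c·(T_c,out − T_c,in)
T_c,out = -48.0 + 536740/(1980 × 2.30) = 69.861 °C

T_c,out = 69.9 °C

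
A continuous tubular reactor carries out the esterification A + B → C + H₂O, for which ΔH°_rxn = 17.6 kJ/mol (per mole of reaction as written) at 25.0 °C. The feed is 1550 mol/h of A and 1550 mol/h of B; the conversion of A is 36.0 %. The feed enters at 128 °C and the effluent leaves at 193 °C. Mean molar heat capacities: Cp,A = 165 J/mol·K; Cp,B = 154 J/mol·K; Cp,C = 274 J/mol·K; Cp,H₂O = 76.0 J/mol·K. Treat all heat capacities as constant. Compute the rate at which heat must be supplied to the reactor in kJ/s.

Extent of reaction ξ = 0.360 × 1550 = 558 mol/h
Reaction term: ξ·ΔH°_rxn = 558 × 17.6 = 9820.8 kJ/h
Sensible, feed 128→25 °C: -50928 kJ/h
Outlet flows (mol/h): A 992, B 992, C 558, H₂O 558
Sensible, products 25→193 °C: 85974 kJ/h
Q = ΔH = 44866 kJ/h = 12.463 kW
Heat supplied = 12.463 kJ/s

Q_in = 12.5 kJ/s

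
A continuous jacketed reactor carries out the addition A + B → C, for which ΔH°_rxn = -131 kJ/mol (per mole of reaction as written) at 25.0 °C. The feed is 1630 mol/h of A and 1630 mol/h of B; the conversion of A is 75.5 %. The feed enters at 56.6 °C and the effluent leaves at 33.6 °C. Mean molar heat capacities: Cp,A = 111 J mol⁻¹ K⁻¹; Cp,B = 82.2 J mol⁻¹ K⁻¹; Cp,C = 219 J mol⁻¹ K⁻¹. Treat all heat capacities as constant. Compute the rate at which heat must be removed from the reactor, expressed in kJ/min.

Q_out = 2800 kJ/min

Extent of reaction ξ = 0.755 × 1630 = 1230.7 mol/h
Reaction term: ξ·ΔH°_rxn = 1230.7 × -131 = -161220 kJ/h
Sensible, feed 56.6→25 °C: -9951.3 kJ/h
Outlet flows (mol/h): A 399.35, B 399.35, C 1230.7
Sensible, products 25→33.6 °C: 2981.3 kJ/h
Q = ΔH = -168190 kJ/h = -46.718 kW
Heat removed = 2803.1 kJ/min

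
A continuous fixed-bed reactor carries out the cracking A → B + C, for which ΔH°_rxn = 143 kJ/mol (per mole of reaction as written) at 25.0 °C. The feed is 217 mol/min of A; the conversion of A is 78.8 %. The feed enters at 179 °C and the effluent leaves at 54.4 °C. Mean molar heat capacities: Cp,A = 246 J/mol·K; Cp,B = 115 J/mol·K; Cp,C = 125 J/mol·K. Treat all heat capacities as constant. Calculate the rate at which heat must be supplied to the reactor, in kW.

Extent of reaction ξ = 0.788 × 217 = 171 mol/min
Reaction term: ξ·ΔH°_rxn = 171 × 143 = 24452 kJ/min
Sensible, feed 179→25 °C: -8220.8 kJ/min
Outlet flows (mol/min): A 46.004, B 171, C 171
Sensible, products 25→54.4 °C: 1539.3 kJ/min
Q = ΔH = 17771 kJ/min = 296.18 kW
Heat supplied = 296.18 kW

Q_in = 296 kW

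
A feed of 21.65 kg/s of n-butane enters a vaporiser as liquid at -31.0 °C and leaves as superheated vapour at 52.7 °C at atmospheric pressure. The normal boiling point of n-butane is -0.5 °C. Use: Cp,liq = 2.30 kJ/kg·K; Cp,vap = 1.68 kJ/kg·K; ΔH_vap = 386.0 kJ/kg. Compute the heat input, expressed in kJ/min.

Q = 709000 kJ/min

liquid -31.0→-0.5 °C: 70.15 kJ/kg
vaporisation at -0.5 °C: 386 kJ/kg
vapour -0.5→52.7 °C: 89.376 kJ/kg
Δh = 70.15 + 386 + 89.376 = 545.53 kJ/kg
Q = ṁ·Δh = 21.65 kg/s × 545.53 kJ/kg = 11811 kJ/s
|Q| = 11811 kW = 708640 kJ/min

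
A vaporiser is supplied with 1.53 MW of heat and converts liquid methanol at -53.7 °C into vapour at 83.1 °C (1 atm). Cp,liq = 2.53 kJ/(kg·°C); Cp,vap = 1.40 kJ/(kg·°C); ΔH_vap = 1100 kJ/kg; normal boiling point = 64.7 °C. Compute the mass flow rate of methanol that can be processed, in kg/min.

Δh = 2.53×(64.7−-53.7) + 1100 + 1.40×(83.1−64.7) = 1425.3 kJ/kg
Q = 1.53 MW = 1530 kJ/s = 91800 kJ/min
ṁ = Q/Δh = 91800 / 1425.3 = 64.407 kg/min

ṁ = 64.4 kg/min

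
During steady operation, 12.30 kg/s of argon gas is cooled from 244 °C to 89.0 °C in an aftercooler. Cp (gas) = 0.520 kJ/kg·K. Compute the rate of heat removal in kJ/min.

Q = ṁ·Cp·ΔT = 12.30 × 0.520 × (89.0 − 244) = -991.38 kJ/s
Cooling duty = 59483 kJ/min

Q_c = 59500 kJ/min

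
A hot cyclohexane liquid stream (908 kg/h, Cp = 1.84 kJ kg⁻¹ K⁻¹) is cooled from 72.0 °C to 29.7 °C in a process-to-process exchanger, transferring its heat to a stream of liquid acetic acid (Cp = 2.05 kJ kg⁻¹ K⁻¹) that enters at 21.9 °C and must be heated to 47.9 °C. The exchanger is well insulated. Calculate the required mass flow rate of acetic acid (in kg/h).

ṁ_c = 1330 kg/h

Heat released by hot stream: Q = 908 × 1.84 × (72.0 − 29.7) = 70671 kJ/h
Energy balance on cold side (adiabatic exchanger): Q = ṁ_c·Cp_c·(T_c,out − T_c,in)
ṁ_c = 70671 / [2.05 × (47.9 − 21.9)] = 1325.9 kg/h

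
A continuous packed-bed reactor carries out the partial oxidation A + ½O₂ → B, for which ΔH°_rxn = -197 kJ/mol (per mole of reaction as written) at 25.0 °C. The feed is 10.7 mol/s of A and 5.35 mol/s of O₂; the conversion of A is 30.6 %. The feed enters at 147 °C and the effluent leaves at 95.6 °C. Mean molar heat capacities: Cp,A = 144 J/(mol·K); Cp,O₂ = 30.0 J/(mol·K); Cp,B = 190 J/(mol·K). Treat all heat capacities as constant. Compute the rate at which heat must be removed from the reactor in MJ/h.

Extent of reaction ξ = 0.306 × 10.7 = 3.2742 mol/s
Reaction term: ξ·ΔH°_rxn = 3.2742 × -197 = -645.02 kJ/s
Sensible, feed 147→25 °C: -207.56 kJ/s
Outlet flows (mol/s): A 7.4258, O₂ 3.7129, B 3.2742
Sensible, products 25→95.6 °C: 127.28 kJ/s
Q = ΔH = -725.3 kJ/s = -725.3 kW
Heat removed = 2611.1 MJ/h

Q_out = 2610 MJ/h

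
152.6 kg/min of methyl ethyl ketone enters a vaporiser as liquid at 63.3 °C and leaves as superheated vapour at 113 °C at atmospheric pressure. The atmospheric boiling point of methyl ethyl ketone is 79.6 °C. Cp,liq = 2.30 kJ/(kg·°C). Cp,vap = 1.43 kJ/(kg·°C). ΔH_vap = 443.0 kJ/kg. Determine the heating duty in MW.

Q = 1.34 MW

liquid 63.3→79.6 °C: 37.49 kJ/kg
vaporisation at 79.6 °C: 443 kJ/kg
vapour 79.6→113 °C: 47.762 kJ/kg
Δh = 37.49 + 443 + 47.762 = 528.25 kJ/kg
Q = ṁ·Δh = 152.6 kg/min × 528.25 kJ/kg = 80611 kJ/min
|Q| = 1343.5 kW = 1.3435 MW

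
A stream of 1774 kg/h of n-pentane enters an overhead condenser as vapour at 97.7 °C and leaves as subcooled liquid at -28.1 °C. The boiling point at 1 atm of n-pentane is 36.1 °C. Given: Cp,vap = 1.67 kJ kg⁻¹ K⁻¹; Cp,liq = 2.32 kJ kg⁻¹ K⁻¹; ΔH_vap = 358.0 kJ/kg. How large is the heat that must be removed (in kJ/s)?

vapour 97.7→36.1 °C: -102.87 kJ/kg
condensation at 36.1 °C: -358 kJ/kg
liquid 36.1→-28.1 °C: -148.94 kJ/kg
Δh = -102.87 + -358 + -148.94 = -609.82 kJ/kg
Q = ṁ·Δh = 1774 kg/h × -609.82 kJ/kg = -1.0818e+06 kJ/h
|Q| = 300.5 kW

Q_c = 301 kJ/s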